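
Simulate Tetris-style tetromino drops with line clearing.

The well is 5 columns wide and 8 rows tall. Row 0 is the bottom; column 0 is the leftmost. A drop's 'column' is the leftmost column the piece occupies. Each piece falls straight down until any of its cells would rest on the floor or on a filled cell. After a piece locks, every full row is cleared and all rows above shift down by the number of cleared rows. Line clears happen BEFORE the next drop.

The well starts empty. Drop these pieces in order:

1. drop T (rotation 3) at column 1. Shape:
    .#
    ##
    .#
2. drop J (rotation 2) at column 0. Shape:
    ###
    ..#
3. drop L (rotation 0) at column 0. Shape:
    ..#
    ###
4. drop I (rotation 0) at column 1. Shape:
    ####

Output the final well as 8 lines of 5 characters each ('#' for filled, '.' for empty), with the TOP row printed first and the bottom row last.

Answer: .####
..#..
###..
###..
..#..
..#..
.##..
..#..

Derivation:
Drop 1: T rot3 at col 1 lands with bottom-row=0; cleared 0 line(s) (total 0); column heights now [0 2 3 0 0], max=3
Drop 2: J rot2 at col 0 lands with bottom-row=3; cleared 0 line(s) (total 0); column heights now [5 5 5 0 0], max=5
Drop 3: L rot0 at col 0 lands with bottom-row=5; cleared 0 line(s) (total 0); column heights now [6 6 7 0 0], max=7
Drop 4: I rot0 at col 1 lands with bottom-row=7; cleared 0 line(s) (total 0); column heights now [6 8 8 8 8], max=8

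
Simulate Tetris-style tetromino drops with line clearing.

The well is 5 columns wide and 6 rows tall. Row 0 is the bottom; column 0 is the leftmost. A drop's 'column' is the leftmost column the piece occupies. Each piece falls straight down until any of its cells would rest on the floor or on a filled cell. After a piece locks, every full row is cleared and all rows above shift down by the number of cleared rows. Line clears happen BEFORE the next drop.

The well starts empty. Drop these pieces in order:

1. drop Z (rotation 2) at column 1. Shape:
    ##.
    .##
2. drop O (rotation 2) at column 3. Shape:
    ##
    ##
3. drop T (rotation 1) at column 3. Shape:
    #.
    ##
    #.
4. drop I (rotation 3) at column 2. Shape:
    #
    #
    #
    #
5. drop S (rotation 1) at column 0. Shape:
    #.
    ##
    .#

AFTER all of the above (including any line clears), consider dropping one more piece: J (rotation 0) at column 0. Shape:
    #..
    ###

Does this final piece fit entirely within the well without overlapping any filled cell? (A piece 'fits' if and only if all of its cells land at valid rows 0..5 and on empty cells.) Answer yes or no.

Answer: no

Derivation:
Drop 1: Z rot2 at col 1 lands with bottom-row=0; cleared 0 line(s) (total 0); column heights now [0 2 2 1 0], max=2
Drop 2: O rot2 at col 3 lands with bottom-row=1; cleared 0 line(s) (total 0); column heights now [0 2 2 3 3], max=3
Drop 3: T rot1 at col 3 lands with bottom-row=3; cleared 0 line(s) (total 0); column heights now [0 2 2 6 5], max=6
Drop 4: I rot3 at col 2 lands with bottom-row=2; cleared 0 line(s) (total 0); column heights now [0 2 6 6 5], max=6
Drop 5: S rot1 at col 0 lands with bottom-row=2; cleared 0 line(s) (total 0); column heights now [5 4 6 6 5], max=6
Test piece J rot0 at col 0 (width 3): heights before test = [5 4 6 6 5]; fits = False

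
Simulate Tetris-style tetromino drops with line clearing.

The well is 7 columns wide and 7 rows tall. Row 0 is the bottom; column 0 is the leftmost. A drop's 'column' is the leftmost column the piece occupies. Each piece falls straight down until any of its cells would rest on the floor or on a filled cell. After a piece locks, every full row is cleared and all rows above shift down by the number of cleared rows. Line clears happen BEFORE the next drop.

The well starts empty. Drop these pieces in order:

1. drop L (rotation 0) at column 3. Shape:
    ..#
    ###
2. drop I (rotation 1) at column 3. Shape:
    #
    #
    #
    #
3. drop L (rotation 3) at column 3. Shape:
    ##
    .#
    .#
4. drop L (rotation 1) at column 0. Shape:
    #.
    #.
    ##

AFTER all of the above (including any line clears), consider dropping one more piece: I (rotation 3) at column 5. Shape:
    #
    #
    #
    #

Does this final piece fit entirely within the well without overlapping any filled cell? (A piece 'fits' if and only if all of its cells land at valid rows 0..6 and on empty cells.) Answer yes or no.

Drop 1: L rot0 at col 3 lands with bottom-row=0; cleared 0 line(s) (total 0); column heights now [0 0 0 1 1 2 0], max=2
Drop 2: I rot1 at col 3 lands with bottom-row=1; cleared 0 line(s) (total 0); column heights now [0 0 0 5 1 2 0], max=5
Drop 3: L rot3 at col 3 lands with bottom-row=3; cleared 0 line(s) (total 0); column heights now [0 0 0 6 6 2 0], max=6
Drop 4: L rot1 at col 0 lands with bottom-row=0; cleared 0 line(s) (total 0); column heights now [3 1 0 6 6 2 0], max=6
Test piece I rot3 at col 5 (width 1): heights before test = [3 1 0 6 6 2 0]; fits = True

Answer: yes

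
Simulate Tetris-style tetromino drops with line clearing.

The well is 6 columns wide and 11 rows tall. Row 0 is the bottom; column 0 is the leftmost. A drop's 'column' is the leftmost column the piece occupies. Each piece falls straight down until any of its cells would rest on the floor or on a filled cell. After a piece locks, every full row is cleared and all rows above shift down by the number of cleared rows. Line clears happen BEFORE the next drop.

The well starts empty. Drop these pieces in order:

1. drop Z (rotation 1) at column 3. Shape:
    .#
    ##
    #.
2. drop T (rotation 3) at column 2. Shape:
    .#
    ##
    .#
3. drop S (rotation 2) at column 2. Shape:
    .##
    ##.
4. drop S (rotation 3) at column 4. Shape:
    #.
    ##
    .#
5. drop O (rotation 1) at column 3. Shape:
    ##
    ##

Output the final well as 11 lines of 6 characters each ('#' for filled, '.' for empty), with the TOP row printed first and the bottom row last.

Answer: ...##.
...##.
....#.
....##
...###
..##..
...#..
..##..
...##.
...##.
...#..

Derivation:
Drop 1: Z rot1 at col 3 lands with bottom-row=0; cleared 0 line(s) (total 0); column heights now [0 0 0 2 3 0], max=3
Drop 2: T rot3 at col 2 lands with bottom-row=2; cleared 0 line(s) (total 0); column heights now [0 0 4 5 3 0], max=5
Drop 3: S rot2 at col 2 lands with bottom-row=5; cleared 0 line(s) (total 0); column heights now [0 0 6 7 7 0], max=7
Drop 4: S rot3 at col 4 lands with bottom-row=6; cleared 0 line(s) (total 0); column heights now [0 0 6 7 9 8], max=9
Drop 5: O rot1 at col 3 lands with bottom-row=9; cleared 0 line(s) (total 0); column heights now [0 0 6 11 11 8], max=11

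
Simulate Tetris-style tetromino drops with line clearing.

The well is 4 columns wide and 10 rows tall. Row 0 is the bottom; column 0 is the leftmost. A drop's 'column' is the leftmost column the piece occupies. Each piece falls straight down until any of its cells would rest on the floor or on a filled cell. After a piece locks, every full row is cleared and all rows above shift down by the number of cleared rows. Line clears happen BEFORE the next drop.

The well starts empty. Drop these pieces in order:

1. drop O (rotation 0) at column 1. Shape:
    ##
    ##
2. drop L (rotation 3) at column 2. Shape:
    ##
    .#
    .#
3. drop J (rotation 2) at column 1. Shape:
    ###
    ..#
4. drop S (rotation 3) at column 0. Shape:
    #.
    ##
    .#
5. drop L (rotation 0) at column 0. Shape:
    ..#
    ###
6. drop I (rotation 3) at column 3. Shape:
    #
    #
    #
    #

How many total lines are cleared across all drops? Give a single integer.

Answer: 1

Derivation:
Drop 1: O rot0 at col 1 lands with bottom-row=0; cleared 0 line(s) (total 0); column heights now [0 2 2 0], max=2
Drop 2: L rot3 at col 2 lands with bottom-row=0; cleared 0 line(s) (total 0); column heights now [0 2 3 3], max=3
Drop 3: J rot2 at col 1 lands with bottom-row=3; cleared 0 line(s) (total 0); column heights now [0 5 5 5], max=5
Drop 4: S rot3 at col 0 lands with bottom-row=5; cleared 0 line(s) (total 0); column heights now [8 7 5 5], max=8
Drop 5: L rot0 at col 0 lands with bottom-row=8; cleared 0 line(s) (total 0); column heights now [9 9 10 5], max=10
Drop 6: I rot3 at col 3 lands with bottom-row=5; cleared 1 line(s) (total 1); column heights now [8 7 9 8], max=9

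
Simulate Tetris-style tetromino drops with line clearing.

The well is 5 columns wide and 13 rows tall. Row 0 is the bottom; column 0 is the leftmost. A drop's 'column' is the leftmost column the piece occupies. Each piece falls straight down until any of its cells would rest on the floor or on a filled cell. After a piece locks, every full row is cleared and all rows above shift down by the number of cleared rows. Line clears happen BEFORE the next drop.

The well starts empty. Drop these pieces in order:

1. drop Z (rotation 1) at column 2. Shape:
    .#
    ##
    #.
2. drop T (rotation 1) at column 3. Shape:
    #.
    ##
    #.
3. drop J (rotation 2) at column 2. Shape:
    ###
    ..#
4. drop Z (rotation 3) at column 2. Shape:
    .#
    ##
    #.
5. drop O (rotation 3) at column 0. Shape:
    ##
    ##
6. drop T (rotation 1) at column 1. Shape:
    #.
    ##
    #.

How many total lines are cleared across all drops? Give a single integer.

Drop 1: Z rot1 at col 2 lands with bottom-row=0; cleared 0 line(s) (total 0); column heights now [0 0 2 3 0], max=3
Drop 2: T rot1 at col 3 lands with bottom-row=3; cleared 0 line(s) (total 0); column heights now [0 0 2 6 5], max=6
Drop 3: J rot2 at col 2 lands with bottom-row=5; cleared 0 line(s) (total 0); column heights now [0 0 7 7 7], max=7
Drop 4: Z rot3 at col 2 lands with bottom-row=7; cleared 0 line(s) (total 0); column heights now [0 0 9 10 7], max=10
Drop 5: O rot3 at col 0 lands with bottom-row=0; cleared 0 line(s) (total 0); column heights now [2 2 9 10 7], max=10
Drop 6: T rot1 at col 1 lands with bottom-row=8; cleared 0 line(s) (total 0); column heights now [2 11 10 10 7], max=11

Answer: 0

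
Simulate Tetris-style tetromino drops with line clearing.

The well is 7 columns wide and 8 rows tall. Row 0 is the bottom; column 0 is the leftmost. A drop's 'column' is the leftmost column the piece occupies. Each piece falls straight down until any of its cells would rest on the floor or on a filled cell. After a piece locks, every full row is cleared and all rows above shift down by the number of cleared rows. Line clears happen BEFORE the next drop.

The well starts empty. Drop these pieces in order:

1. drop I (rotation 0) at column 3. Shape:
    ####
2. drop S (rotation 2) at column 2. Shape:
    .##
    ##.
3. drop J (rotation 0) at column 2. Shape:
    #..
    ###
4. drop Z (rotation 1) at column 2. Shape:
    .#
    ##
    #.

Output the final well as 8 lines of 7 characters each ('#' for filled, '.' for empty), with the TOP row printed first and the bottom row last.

Drop 1: I rot0 at col 3 lands with bottom-row=0; cleared 0 line(s) (total 0); column heights now [0 0 0 1 1 1 1], max=1
Drop 2: S rot2 at col 2 lands with bottom-row=1; cleared 0 line(s) (total 0); column heights now [0 0 2 3 3 1 1], max=3
Drop 3: J rot0 at col 2 lands with bottom-row=3; cleared 0 line(s) (total 0); column heights now [0 0 5 4 4 1 1], max=5
Drop 4: Z rot1 at col 2 lands with bottom-row=5; cleared 0 line(s) (total 0); column heights now [0 0 7 8 4 1 1], max=8

Answer: ...#...
..##...
..#....
..#....
..###..
...##..
..##...
...####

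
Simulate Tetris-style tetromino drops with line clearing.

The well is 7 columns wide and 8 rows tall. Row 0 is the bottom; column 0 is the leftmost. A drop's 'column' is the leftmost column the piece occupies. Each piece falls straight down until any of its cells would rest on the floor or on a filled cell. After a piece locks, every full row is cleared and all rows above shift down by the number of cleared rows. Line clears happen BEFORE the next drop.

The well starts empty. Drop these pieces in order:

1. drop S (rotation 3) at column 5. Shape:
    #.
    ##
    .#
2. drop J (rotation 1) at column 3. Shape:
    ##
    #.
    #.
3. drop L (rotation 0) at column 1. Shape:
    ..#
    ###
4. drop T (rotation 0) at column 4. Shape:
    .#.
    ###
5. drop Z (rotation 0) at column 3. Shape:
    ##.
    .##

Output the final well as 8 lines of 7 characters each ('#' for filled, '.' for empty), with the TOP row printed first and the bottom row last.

Drop 1: S rot3 at col 5 lands with bottom-row=0; cleared 0 line(s) (total 0); column heights now [0 0 0 0 0 3 2], max=3
Drop 2: J rot1 at col 3 lands with bottom-row=0; cleared 0 line(s) (total 0); column heights now [0 0 0 3 3 3 2], max=3
Drop 3: L rot0 at col 1 lands with bottom-row=3; cleared 0 line(s) (total 0); column heights now [0 4 4 5 3 3 2], max=5
Drop 4: T rot0 at col 4 lands with bottom-row=3; cleared 0 line(s) (total 0); column heights now [0 4 4 5 4 5 4], max=5
Drop 5: Z rot0 at col 3 lands with bottom-row=5; cleared 0 line(s) (total 0); column heights now [0 4 4 7 7 6 4], max=7

Answer: .......
...##..
....##.
...#.#.
.######
...###.
...#.##
...#..#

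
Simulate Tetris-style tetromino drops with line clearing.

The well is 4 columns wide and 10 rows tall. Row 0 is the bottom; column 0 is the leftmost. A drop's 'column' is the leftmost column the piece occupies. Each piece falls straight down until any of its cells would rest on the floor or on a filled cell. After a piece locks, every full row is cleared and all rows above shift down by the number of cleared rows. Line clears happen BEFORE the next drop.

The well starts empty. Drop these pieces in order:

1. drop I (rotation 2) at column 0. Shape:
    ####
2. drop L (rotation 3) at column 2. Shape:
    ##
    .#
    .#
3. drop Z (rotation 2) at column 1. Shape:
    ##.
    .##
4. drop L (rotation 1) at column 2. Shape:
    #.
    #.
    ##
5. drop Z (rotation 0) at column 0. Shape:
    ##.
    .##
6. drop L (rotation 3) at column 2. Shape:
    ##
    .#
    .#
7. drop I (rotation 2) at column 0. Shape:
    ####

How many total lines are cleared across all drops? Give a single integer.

Answer: 3

Derivation:
Drop 1: I rot2 at col 0 lands with bottom-row=0; cleared 1 line(s) (total 1); column heights now [0 0 0 0], max=0
Drop 2: L rot3 at col 2 lands with bottom-row=0; cleared 0 line(s) (total 1); column heights now [0 0 3 3], max=3
Drop 3: Z rot2 at col 1 lands with bottom-row=3; cleared 0 line(s) (total 1); column heights now [0 5 5 4], max=5
Drop 4: L rot1 at col 2 lands with bottom-row=5; cleared 0 line(s) (total 1); column heights now [0 5 8 6], max=8
Drop 5: Z rot0 at col 0 lands with bottom-row=8; cleared 0 line(s) (total 1); column heights now [10 10 9 6], max=10
Drop 6: L rot3 at col 2 lands with bottom-row=7; cleared 1 line(s) (total 2); column heights now [0 9 9 9], max=9
Drop 7: I rot2 at col 0 lands with bottom-row=9; cleared 1 line(s) (total 3); column heights now [0 9 9 9], max=9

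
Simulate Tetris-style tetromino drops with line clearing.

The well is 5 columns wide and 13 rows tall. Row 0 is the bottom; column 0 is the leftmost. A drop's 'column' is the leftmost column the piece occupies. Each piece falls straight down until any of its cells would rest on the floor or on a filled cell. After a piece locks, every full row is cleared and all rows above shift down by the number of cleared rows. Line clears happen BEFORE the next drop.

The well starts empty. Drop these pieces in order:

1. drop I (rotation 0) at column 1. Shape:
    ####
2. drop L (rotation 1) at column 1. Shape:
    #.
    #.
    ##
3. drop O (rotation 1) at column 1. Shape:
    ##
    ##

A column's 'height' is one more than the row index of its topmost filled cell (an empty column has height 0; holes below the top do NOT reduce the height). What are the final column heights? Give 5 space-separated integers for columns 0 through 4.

Drop 1: I rot0 at col 1 lands with bottom-row=0; cleared 0 line(s) (total 0); column heights now [0 1 1 1 1], max=1
Drop 2: L rot1 at col 1 lands with bottom-row=1; cleared 0 line(s) (total 0); column heights now [0 4 2 1 1], max=4
Drop 3: O rot1 at col 1 lands with bottom-row=4; cleared 0 line(s) (total 0); column heights now [0 6 6 1 1], max=6

Answer: 0 6 6 1 1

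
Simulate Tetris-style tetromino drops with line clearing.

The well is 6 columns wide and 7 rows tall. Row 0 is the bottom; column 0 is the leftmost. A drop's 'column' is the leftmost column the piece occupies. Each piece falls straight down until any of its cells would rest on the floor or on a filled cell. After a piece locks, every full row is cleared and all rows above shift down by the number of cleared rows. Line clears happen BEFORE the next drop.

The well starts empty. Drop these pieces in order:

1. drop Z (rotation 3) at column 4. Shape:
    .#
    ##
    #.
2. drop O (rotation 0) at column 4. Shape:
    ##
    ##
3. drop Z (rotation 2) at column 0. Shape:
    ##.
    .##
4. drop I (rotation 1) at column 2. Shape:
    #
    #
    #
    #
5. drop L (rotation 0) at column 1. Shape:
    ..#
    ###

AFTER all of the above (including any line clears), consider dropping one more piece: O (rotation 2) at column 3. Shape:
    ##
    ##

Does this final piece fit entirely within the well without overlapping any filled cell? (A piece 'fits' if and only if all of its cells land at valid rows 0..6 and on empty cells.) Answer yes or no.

Answer: no

Derivation:
Drop 1: Z rot3 at col 4 lands with bottom-row=0; cleared 0 line(s) (total 0); column heights now [0 0 0 0 2 3], max=3
Drop 2: O rot0 at col 4 lands with bottom-row=3; cleared 0 line(s) (total 0); column heights now [0 0 0 0 5 5], max=5
Drop 3: Z rot2 at col 0 lands with bottom-row=0; cleared 0 line(s) (total 0); column heights now [2 2 1 0 5 5], max=5
Drop 4: I rot1 at col 2 lands with bottom-row=1; cleared 0 line(s) (total 0); column heights now [2 2 5 0 5 5], max=5
Drop 5: L rot0 at col 1 lands with bottom-row=5; cleared 0 line(s) (total 0); column heights now [2 6 6 7 5 5], max=7
Test piece O rot2 at col 3 (width 2): heights before test = [2 6 6 7 5 5]; fits = False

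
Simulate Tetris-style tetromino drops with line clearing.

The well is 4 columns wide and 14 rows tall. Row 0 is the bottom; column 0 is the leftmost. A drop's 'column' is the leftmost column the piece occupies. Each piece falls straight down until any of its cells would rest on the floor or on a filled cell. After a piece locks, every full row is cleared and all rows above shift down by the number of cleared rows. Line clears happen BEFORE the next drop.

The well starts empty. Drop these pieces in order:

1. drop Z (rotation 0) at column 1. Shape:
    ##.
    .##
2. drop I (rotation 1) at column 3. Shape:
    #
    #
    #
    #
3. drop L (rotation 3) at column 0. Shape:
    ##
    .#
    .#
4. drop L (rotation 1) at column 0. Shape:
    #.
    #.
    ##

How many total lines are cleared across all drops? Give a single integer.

Answer: 0

Derivation:
Drop 1: Z rot0 at col 1 lands with bottom-row=0; cleared 0 line(s) (total 0); column heights now [0 2 2 1], max=2
Drop 2: I rot1 at col 3 lands with bottom-row=1; cleared 0 line(s) (total 0); column heights now [0 2 2 5], max=5
Drop 3: L rot3 at col 0 lands with bottom-row=2; cleared 0 line(s) (total 0); column heights now [5 5 2 5], max=5
Drop 4: L rot1 at col 0 lands with bottom-row=5; cleared 0 line(s) (total 0); column heights now [8 6 2 5], max=8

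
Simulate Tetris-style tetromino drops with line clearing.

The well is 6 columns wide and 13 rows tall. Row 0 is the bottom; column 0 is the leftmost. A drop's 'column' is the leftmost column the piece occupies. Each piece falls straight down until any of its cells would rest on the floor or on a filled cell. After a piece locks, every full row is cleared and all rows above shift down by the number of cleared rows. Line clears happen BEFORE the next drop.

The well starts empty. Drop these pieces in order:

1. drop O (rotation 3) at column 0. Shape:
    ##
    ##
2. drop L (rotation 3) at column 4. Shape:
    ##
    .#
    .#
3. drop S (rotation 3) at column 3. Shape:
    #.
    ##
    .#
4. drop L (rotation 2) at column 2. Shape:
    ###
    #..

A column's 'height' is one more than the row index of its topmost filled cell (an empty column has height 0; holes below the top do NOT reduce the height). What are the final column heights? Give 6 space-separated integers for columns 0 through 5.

Drop 1: O rot3 at col 0 lands with bottom-row=0; cleared 0 line(s) (total 0); column heights now [2 2 0 0 0 0], max=2
Drop 2: L rot3 at col 4 lands with bottom-row=0; cleared 0 line(s) (total 0); column heights now [2 2 0 0 3 3], max=3
Drop 3: S rot3 at col 3 lands with bottom-row=3; cleared 0 line(s) (total 0); column heights now [2 2 0 6 5 3], max=6
Drop 4: L rot2 at col 2 lands with bottom-row=5; cleared 0 line(s) (total 0); column heights now [2 2 7 7 7 3], max=7

Answer: 2 2 7 7 7 3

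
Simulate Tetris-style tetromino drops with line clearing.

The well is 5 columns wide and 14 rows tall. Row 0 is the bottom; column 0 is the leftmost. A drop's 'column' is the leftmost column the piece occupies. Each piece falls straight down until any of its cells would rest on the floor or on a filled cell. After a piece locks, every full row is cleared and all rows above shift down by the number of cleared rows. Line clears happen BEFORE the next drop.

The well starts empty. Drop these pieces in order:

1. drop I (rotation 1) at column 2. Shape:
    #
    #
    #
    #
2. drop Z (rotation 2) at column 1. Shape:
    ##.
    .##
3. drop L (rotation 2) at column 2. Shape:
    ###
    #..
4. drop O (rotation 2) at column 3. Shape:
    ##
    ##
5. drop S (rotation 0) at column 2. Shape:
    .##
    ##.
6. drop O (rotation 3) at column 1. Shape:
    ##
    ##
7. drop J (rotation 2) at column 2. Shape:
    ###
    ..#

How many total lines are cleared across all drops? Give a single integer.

Drop 1: I rot1 at col 2 lands with bottom-row=0; cleared 0 line(s) (total 0); column heights now [0 0 4 0 0], max=4
Drop 2: Z rot2 at col 1 lands with bottom-row=4; cleared 0 line(s) (total 0); column heights now [0 6 6 5 0], max=6
Drop 3: L rot2 at col 2 lands with bottom-row=6; cleared 0 line(s) (total 0); column heights now [0 6 8 8 8], max=8
Drop 4: O rot2 at col 3 lands with bottom-row=8; cleared 0 line(s) (total 0); column heights now [0 6 8 10 10], max=10
Drop 5: S rot0 at col 2 lands with bottom-row=10; cleared 0 line(s) (total 0); column heights now [0 6 11 12 12], max=12
Drop 6: O rot3 at col 1 lands with bottom-row=11; cleared 0 line(s) (total 0); column heights now [0 13 13 12 12], max=13
Drop 7: J rot2 at col 2 lands with bottom-row=12; cleared 0 line(s) (total 0); column heights now [0 13 14 14 14], max=14

Answer: 0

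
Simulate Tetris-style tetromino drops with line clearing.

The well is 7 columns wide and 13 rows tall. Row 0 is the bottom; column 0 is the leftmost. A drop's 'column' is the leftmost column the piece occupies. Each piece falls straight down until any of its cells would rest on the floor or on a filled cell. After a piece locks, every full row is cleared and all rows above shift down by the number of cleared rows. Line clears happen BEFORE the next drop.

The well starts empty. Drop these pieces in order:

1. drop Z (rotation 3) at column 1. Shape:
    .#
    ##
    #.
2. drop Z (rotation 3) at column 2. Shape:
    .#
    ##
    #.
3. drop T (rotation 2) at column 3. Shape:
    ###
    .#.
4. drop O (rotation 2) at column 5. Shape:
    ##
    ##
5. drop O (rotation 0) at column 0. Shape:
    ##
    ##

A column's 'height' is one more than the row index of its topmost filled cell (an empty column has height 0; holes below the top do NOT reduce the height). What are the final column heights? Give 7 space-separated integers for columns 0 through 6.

Answer: 4 4 5 7 7 9 9

Derivation:
Drop 1: Z rot3 at col 1 lands with bottom-row=0; cleared 0 line(s) (total 0); column heights now [0 2 3 0 0 0 0], max=3
Drop 2: Z rot3 at col 2 lands with bottom-row=3; cleared 0 line(s) (total 0); column heights now [0 2 5 6 0 0 0], max=6
Drop 3: T rot2 at col 3 lands with bottom-row=5; cleared 0 line(s) (total 0); column heights now [0 2 5 7 7 7 0], max=7
Drop 4: O rot2 at col 5 lands with bottom-row=7; cleared 0 line(s) (total 0); column heights now [0 2 5 7 7 9 9], max=9
Drop 5: O rot0 at col 0 lands with bottom-row=2; cleared 0 line(s) (total 0); column heights now [4 4 5 7 7 9 9], max=9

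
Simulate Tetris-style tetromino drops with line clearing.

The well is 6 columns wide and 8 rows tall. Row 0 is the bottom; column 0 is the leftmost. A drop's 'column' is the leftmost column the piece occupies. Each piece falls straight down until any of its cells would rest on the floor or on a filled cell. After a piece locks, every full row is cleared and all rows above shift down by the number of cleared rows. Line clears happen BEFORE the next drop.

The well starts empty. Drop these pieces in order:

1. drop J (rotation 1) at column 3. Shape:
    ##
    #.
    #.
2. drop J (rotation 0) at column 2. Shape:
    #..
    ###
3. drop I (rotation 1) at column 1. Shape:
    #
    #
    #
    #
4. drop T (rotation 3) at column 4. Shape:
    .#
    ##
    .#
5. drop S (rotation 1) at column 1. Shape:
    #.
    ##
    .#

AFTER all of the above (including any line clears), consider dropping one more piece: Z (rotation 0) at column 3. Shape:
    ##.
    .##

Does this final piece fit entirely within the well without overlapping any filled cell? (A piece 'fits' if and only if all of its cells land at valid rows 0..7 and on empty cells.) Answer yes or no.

Drop 1: J rot1 at col 3 lands with bottom-row=0; cleared 0 line(s) (total 0); column heights now [0 0 0 3 3 0], max=3
Drop 2: J rot0 at col 2 lands with bottom-row=3; cleared 0 line(s) (total 0); column heights now [0 0 5 4 4 0], max=5
Drop 3: I rot1 at col 1 lands with bottom-row=0; cleared 0 line(s) (total 0); column heights now [0 4 5 4 4 0], max=5
Drop 4: T rot3 at col 4 lands with bottom-row=3; cleared 0 line(s) (total 0); column heights now [0 4 5 4 5 6], max=6
Drop 5: S rot1 at col 1 lands with bottom-row=5; cleared 0 line(s) (total 0); column heights now [0 8 7 4 5 6], max=8
Test piece Z rot0 at col 3 (width 3): heights before test = [0 8 7 4 5 6]; fits = True

Answer: yes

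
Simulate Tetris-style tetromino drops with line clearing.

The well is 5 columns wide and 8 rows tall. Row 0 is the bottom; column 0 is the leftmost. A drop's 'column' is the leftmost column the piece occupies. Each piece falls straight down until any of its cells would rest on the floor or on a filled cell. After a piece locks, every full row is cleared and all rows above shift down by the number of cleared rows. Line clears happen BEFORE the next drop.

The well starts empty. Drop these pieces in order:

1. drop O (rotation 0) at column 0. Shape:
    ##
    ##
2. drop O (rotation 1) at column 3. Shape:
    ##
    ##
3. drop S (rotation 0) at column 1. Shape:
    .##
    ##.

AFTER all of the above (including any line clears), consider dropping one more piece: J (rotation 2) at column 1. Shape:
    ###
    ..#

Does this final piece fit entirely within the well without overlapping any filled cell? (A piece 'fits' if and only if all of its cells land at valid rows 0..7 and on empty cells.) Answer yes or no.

Answer: yes

Derivation:
Drop 1: O rot0 at col 0 lands with bottom-row=0; cleared 0 line(s) (total 0); column heights now [2 2 0 0 0], max=2
Drop 2: O rot1 at col 3 lands with bottom-row=0; cleared 0 line(s) (total 0); column heights now [2 2 0 2 2], max=2
Drop 3: S rot0 at col 1 lands with bottom-row=2; cleared 0 line(s) (total 0); column heights now [2 3 4 4 2], max=4
Test piece J rot2 at col 1 (width 3): heights before test = [2 3 4 4 2]; fits = True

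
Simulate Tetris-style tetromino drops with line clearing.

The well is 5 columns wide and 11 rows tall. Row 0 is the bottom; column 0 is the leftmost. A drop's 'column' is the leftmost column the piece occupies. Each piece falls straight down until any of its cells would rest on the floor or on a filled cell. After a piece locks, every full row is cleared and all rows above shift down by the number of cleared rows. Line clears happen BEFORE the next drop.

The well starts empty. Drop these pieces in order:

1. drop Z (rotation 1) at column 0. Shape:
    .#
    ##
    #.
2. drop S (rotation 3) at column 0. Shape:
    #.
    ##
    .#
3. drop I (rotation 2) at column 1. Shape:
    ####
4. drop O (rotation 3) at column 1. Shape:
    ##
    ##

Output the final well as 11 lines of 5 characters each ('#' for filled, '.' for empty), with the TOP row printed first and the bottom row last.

Answer: .....
.....
.....
.....
.##..
.##..
##...
.#...
.#...
##...
#....

Derivation:
Drop 1: Z rot1 at col 0 lands with bottom-row=0; cleared 0 line(s) (total 0); column heights now [2 3 0 0 0], max=3
Drop 2: S rot3 at col 0 lands with bottom-row=3; cleared 0 line(s) (total 0); column heights now [6 5 0 0 0], max=6
Drop 3: I rot2 at col 1 lands with bottom-row=5; cleared 1 line(s) (total 1); column heights now [5 5 0 0 0], max=5
Drop 4: O rot3 at col 1 lands with bottom-row=5; cleared 0 line(s) (total 1); column heights now [5 7 7 0 0], max=7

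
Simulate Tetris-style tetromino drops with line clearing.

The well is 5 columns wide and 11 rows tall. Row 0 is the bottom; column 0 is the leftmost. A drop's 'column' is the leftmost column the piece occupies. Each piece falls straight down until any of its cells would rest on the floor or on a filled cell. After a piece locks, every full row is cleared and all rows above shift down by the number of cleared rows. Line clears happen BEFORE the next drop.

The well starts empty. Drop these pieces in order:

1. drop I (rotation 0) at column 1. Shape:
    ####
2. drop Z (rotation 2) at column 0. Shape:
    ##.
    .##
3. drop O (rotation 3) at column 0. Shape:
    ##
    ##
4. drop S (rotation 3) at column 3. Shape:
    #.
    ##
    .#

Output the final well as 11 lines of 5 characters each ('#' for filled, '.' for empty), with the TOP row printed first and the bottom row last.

Answer: .....
.....
.....
.....
.....
.....
##...
##.#.
##.##
.##.#
.####

Derivation:
Drop 1: I rot0 at col 1 lands with bottom-row=0; cleared 0 line(s) (total 0); column heights now [0 1 1 1 1], max=1
Drop 2: Z rot2 at col 0 lands with bottom-row=1; cleared 0 line(s) (total 0); column heights now [3 3 2 1 1], max=3
Drop 3: O rot3 at col 0 lands with bottom-row=3; cleared 0 line(s) (total 0); column heights now [5 5 2 1 1], max=5
Drop 4: S rot3 at col 3 lands with bottom-row=1; cleared 0 line(s) (total 0); column heights now [5 5 2 4 3], max=5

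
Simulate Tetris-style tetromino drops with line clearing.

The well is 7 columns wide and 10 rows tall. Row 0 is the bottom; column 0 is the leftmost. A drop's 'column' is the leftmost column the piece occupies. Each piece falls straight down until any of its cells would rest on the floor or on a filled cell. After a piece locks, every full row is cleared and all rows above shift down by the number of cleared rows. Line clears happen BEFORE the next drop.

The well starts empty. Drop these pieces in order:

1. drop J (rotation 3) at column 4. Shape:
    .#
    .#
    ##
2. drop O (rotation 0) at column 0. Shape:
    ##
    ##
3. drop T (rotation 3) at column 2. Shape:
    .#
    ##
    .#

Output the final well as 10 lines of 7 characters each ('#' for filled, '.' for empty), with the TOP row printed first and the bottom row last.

Drop 1: J rot3 at col 4 lands with bottom-row=0; cleared 0 line(s) (total 0); column heights now [0 0 0 0 1 3 0], max=3
Drop 2: O rot0 at col 0 lands with bottom-row=0; cleared 0 line(s) (total 0); column heights now [2 2 0 0 1 3 0], max=3
Drop 3: T rot3 at col 2 lands with bottom-row=0; cleared 0 line(s) (total 0); column heights now [2 2 2 3 1 3 0], max=3

Answer: .......
.......
.......
.......
.......
.......
.......
...#.#.
####.#.
##.###.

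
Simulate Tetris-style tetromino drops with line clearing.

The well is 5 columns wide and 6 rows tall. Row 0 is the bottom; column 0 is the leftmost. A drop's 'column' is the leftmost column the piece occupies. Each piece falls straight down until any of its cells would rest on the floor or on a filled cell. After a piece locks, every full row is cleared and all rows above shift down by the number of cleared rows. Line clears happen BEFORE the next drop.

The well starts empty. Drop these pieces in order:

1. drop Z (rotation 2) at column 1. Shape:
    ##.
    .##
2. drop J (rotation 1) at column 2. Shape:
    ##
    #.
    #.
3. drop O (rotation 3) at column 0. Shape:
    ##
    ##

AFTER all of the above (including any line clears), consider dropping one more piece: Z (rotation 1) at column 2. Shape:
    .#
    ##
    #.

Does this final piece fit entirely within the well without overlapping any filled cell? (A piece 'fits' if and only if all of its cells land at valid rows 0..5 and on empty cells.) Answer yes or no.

Drop 1: Z rot2 at col 1 lands with bottom-row=0; cleared 0 line(s) (total 0); column heights now [0 2 2 1 0], max=2
Drop 2: J rot1 at col 2 lands with bottom-row=2; cleared 0 line(s) (total 0); column heights now [0 2 5 5 0], max=5
Drop 3: O rot3 at col 0 lands with bottom-row=2; cleared 0 line(s) (total 0); column heights now [4 4 5 5 0], max=5
Test piece Z rot1 at col 2 (width 2): heights before test = [4 4 5 5 0]; fits = False

Answer: no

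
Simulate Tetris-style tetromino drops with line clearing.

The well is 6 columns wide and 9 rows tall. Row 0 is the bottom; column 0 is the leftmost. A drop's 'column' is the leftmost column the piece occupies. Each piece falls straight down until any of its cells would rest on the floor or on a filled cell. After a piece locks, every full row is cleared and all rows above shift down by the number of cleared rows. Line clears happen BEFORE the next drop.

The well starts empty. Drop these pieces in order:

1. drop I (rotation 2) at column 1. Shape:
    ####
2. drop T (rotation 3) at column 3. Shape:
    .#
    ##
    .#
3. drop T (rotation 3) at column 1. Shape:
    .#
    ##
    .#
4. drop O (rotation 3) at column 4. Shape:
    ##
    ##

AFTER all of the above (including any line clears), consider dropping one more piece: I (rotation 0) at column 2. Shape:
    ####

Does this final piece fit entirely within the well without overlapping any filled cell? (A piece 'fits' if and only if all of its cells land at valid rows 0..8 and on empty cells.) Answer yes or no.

Drop 1: I rot2 at col 1 lands with bottom-row=0; cleared 0 line(s) (total 0); column heights now [0 1 1 1 1 0], max=1
Drop 2: T rot3 at col 3 lands with bottom-row=1; cleared 0 line(s) (total 0); column heights now [0 1 1 3 4 0], max=4
Drop 3: T rot3 at col 1 lands with bottom-row=1; cleared 0 line(s) (total 0); column heights now [0 3 4 3 4 0], max=4
Drop 4: O rot3 at col 4 lands with bottom-row=4; cleared 0 line(s) (total 0); column heights now [0 3 4 3 6 6], max=6
Test piece I rot0 at col 2 (width 4): heights before test = [0 3 4 3 6 6]; fits = True

Answer: yes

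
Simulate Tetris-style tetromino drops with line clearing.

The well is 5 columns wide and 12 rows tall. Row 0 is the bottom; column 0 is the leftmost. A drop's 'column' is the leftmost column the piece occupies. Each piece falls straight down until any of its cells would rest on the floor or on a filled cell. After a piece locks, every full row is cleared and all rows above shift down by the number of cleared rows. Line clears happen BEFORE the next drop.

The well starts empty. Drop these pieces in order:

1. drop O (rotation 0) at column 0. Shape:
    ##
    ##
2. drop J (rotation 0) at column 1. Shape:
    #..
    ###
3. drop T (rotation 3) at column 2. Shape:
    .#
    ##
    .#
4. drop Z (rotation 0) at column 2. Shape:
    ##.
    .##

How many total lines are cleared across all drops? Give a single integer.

Answer: 0

Derivation:
Drop 1: O rot0 at col 0 lands with bottom-row=0; cleared 0 line(s) (total 0); column heights now [2 2 0 0 0], max=2
Drop 2: J rot0 at col 1 lands with bottom-row=2; cleared 0 line(s) (total 0); column heights now [2 4 3 3 0], max=4
Drop 3: T rot3 at col 2 lands with bottom-row=3; cleared 0 line(s) (total 0); column heights now [2 4 5 6 0], max=6
Drop 4: Z rot0 at col 2 lands with bottom-row=6; cleared 0 line(s) (total 0); column heights now [2 4 8 8 7], max=8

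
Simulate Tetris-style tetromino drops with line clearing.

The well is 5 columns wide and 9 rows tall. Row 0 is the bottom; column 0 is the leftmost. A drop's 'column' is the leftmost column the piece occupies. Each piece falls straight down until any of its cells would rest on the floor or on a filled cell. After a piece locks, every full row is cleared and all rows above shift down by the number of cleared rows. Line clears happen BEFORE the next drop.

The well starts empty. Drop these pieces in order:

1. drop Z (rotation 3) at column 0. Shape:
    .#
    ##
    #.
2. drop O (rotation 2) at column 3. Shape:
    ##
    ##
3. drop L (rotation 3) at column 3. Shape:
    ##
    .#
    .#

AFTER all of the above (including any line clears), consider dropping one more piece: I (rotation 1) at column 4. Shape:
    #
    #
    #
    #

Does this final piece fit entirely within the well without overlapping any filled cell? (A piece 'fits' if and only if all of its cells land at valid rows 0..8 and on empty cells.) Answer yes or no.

Drop 1: Z rot3 at col 0 lands with bottom-row=0; cleared 0 line(s) (total 0); column heights now [2 3 0 0 0], max=3
Drop 2: O rot2 at col 3 lands with bottom-row=0; cleared 0 line(s) (total 0); column heights now [2 3 0 2 2], max=3
Drop 3: L rot3 at col 3 lands with bottom-row=2; cleared 0 line(s) (total 0); column heights now [2 3 0 5 5], max=5
Test piece I rot1 at col 4 (width 1): heights before test = [2 3 0 5 5]; fits = True

Answer: yes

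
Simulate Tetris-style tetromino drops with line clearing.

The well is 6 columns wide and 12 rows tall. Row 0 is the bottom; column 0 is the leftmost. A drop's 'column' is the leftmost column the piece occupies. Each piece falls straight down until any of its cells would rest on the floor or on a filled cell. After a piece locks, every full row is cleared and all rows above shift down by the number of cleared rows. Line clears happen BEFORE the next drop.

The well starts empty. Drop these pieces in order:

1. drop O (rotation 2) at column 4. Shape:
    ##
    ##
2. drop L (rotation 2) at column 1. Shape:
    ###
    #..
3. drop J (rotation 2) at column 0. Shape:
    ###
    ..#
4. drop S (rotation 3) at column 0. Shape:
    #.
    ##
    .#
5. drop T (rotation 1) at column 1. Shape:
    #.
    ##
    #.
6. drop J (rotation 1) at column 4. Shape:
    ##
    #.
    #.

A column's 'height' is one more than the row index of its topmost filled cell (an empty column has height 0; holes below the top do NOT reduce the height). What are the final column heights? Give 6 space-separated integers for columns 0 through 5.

Answer: 7 9 8 2 5 5

Derivation:
Drop 1: O rot2 at col 4 lands with bottom-row=0; cleared 0 line(s) (total 0); column heights now [0 0 0 0 2 2], max=2
Drop 2: L rot2 at col 1 lands with bottom-row=0; cleared 0 line(s) (total 0); column heights now [0 2 2 2 2 2], max=2
Drop 3: J rot2 at col 0 lands with bottom-row=2; cleared 0 line(s) (total 0); column heights now [4 4 4 2 2 2], max=4
Drop 4: S rot3 at col 0 lands with bottom-row=4; cleared 0 line(s) (total 0); column heights now [7 6 4 2 2 2], max=7
Drop 5: T rot1 at col 1 lands with bottom-row=6; cleared 0 line(s) (total 0); column heights now [7 9 8 2 2 2], max=9
Drop 6: J rot1 at col 4 lands with bottom-row=2; cleared 0 line(s) (total 0); column heights now [7 9 8 2 5 5], max=9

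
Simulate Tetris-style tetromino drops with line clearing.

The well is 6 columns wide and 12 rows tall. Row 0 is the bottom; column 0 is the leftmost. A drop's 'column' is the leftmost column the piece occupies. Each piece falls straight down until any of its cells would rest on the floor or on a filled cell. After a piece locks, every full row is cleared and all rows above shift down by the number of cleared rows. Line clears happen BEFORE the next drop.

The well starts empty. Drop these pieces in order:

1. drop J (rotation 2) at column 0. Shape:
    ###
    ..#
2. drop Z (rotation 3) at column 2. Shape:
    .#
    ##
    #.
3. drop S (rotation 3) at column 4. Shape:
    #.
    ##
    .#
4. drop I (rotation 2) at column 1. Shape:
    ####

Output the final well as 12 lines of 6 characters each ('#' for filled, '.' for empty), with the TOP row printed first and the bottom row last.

Drop 1: J rot2 at col 0 lands with bottom-row=0; cleared 0 line(s) (total 0); column heights now [2 2 2 0 0 0], max=2
Drop 2: Z rot3 at col 2 lands with bottom-row=2; cleared 0 line(s) (total 0); column heights now [2 2 4 5 0 0], max=5
Drop 3: S rot3 at col 4 lands with bottom-row=0; cleared 0 line(s) (total 0); column heights now [2 2 4 5 3 2], max=5
Drop 4: I rot2 at col 1 lands with bottom-row=5; cleared 0 line(s) (total 0); column heights now [2 6 6 6 6 2], max=6

Answer: ......
......
......
......
......
......
.####.
...#..
..##..
..#.#.
###.##
..#..#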